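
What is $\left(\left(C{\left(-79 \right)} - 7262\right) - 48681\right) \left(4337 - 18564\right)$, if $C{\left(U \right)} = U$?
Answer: $797024994$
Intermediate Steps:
$\left(\left(C{\left(-79 \right)} - 7262\right) - 48681\right) \left(4337 - 18564\right) = \left(\left(-79 - 7262\right) - 48681\right) \left(4337 - 18564\right) = \left(-7341 - 48681\right) \left(-14227\right) = \left(-56022\right) \left(-14227\right) = 797024994$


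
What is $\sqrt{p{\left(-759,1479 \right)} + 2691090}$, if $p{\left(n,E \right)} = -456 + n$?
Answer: $15 \sqrt{11955} \approx 1640.1$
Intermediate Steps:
$\sqrt{p{\left(-759,1479 \right)} + 2691090} = \sqrt{\left(-456 - 759\right) + 2691090} = \sqrt{-1215 + 2691090} = \sqrt{2689875} = 15 \sqrt{11955}$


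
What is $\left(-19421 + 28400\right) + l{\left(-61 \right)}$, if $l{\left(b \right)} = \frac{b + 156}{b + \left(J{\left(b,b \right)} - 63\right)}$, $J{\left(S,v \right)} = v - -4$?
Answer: $\frac{1625104}{181} \approx 8978.5$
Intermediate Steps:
$J{\left(S,v \right)} = 4 + v$ ($J{\left(S,v \right)} = v + 4 = 4 + v$)
$l{\left(b \right)} = \frac{156 + b}{-59 + 2 b}$ ($l{\left(b \right)} = \frac{b + 156}{b + \left(\left(4 + b\right) - 63\right)} = \frac{156 + b}{b + \left(\left(4 + b\right) - 63\right)} = \frac{156 + b}{b + \left(-59 + b\right)} = \frac{156 + b}{-59 + 2 b}$)
$\left(-19421 + 28400\right) + l{\left(-61 \right)} = \left(-19421 + 28400\right) + \frac{156 - 61}{-59 + 2 \left(-61\right)} = 8979 + \frac{1}{-59 - 122} \cdot 95 = 8979 + \frac{1}{-181} \cdot 95 = 8979 - \frac{95}{181} = \frac{1625104}{181}$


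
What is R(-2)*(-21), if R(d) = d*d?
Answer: -84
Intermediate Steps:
R(d) = d**2
R(-2)*(-21) = (-2)**2*(-21) = 4*(-21) = -84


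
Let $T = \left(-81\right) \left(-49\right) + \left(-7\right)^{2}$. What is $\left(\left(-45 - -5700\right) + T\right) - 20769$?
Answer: $-11096$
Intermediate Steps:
$T = 4018$ ($T = 3969 + 49 = 4018$)
$\left(\left(-45 - -5700\right) + T\right) - 20769 = \left(\left(-45 - -5700\right) + 4018\right) - 20769 = \left(\left(-45 + 5700\right) + 4018\right) - 20769 = \left(5655 + 4018\right) - 20769 = 9673 - 20769 = -11096$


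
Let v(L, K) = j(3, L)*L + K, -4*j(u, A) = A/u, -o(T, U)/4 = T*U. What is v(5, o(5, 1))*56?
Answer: -3710/3 ≈ -1236.7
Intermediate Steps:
o(T, U) = -4*T*U
j(u, A) = -A/(4*u)
v(L, K) = K - L²/12 (v(L, K) = (-¼*L/3)*L + K = (-¼*L*⅓)*L + K = (-L/12)*L + K = -L²/12 + K = K - L²/12)
v(5, o(5, 1))*56 = (-4*5*1 - 1/12*5²)*56 = (-20 - 1/12*25)*56 = (-20 - 25/12)*56 = -265/12*56 = -3710/3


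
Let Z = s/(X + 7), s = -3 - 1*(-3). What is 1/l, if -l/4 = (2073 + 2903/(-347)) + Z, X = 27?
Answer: -347/2865712 ≈ -0.00012109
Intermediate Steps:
s = 0 (s = -3 + 3 = 0)
Z = 0 (Z = 0/(27 + 7) = 0/34 = 0*(1/34) = 0)
l = -2865712/347 (l = -4*((2073 + 2903/(-347)) + 0) = -4*((2073 + 2903*(-1/347)) + 0) = -4*((2073 - 2903/347) + 0) = -4*(716428/347 + 0) = -4*716428/347 = -2865712/347 ≈ -8258.5)
1/l = 1/(-2865712/347) = -347/2865712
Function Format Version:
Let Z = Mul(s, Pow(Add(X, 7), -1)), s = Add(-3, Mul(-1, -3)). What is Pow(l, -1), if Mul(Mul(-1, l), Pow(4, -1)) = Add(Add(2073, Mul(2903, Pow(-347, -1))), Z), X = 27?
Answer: Rational(-347, 2865712) ≈ -0.00012109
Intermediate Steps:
s = 0 (s = Add(-3, 3) = 0)
Z = 0 (Z = Mul(0, Pow(Add(27, 7), -1)) = Mul(0, Pow(34, -1)) = Mul(0, Rational(1, 34)) = 0)
l = Rational(-2865712, 347) (l = Mul(-4, Add(Add(2073, Mul(2903, Pow(-347, -1))), 0)) = Mul(-4, Add(Add(2073, Mul(2903, Rational(-1, 347))), 0)) = Mul(-4, Add(Add(2073, Rational(-2903, 347)), 0)) = Mul(-4, Add(Rational(716428, 347), 0)) = Mul(-4, Rational(716428, 347)) = Rational(-2865712, 347) ≈ -8258.5)
Pow(l, -1) = Pow(Rational(-2865712, 347), -1) = Rational(-347, 2865712)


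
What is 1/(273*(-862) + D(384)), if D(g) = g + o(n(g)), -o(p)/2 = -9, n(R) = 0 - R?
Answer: -1/234924 ≈ -4.2567e-6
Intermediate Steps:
n(R) = -R
o(p) = 18 (o(p) = -2*(-9) = 18)
D(g) = 18 + g (D(g) = g + 18 = 18 + g)
1/(273*(-862) + D(384)) = 1/(273*(-862) + (18 + 384)) = 1/(-235326 + 402) = 1/(-234924) = -1/234924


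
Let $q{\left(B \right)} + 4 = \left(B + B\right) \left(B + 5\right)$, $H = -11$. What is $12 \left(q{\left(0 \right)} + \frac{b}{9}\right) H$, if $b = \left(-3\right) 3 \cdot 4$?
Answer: $1056$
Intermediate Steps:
$b = -36$ ($b = \left(-9\right) 4 = -36$)
$q{\left(B \right)} = -4 + 2 B \left(5 + B\right)$ ($q{\left(B \right)} = -4 + \left(B + B\right) \left(B + 5\right) = -4 + 2 B \left(5 + B\right)$)
$12 \left(q{\left(0 \right)} + \frac{b}{9}\right) H = 12 \left(\left(-4 + 2 \cdot 0^{2} + 10 \cdot 0\right) - \frac{36}{9}\right) \left(-11\right) = 12 \left(\left(-4 + 2 \cdot 0 + 0\right) - 4\right) \left(-11\right) = 12 \left(\left(-4 + 0 + 0\right) - 4\right) \left(-11\right) = 12 \left(-4 - 4\right) \left(-11\right) = 12 \left(-8\right) \left(-11\right) = \left(-96\right) \left(-11\right) = 1056$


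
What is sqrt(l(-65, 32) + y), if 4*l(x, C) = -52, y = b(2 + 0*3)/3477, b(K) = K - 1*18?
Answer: I*sqrt(157219509)/3477 ≈ 3.6062*I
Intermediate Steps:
b(K) = -18 + K (b(K) = K - 18 = -18 + K)
y = -16/3477 (y = (-18 + (2 + 0*3))/3477 = (-18 + (2 + 0))*(1/3477) = (-18 + 2)*(1/3477) = -16*1/3477 = -16/3477 ≈ -0.0046017)
l(x, C) = -13 (l(x, C) = (1/4)*(-52) = -13)
sqrt(l(-65, 32) + y) = sqrt(-13 - 16/3477) = sqrt(-45217/3477) = I*sqrt(157219509)/3477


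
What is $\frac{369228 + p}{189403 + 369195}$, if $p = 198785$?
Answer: $\frac{568013}{558598} \approx 1.0169$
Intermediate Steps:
$\frac{369228 + p}{189403 + 369195} = \frac{369228 + 198785}{189403 + 369195} = \frac{568013}{558598}$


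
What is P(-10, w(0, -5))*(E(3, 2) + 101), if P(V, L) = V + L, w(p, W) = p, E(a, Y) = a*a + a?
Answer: -1130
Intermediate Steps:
E(a, Y) = a + a² (E(a, Y) = a² + a = a + a²)
P(V, L) = L + V
P(-10, w(0, -5))*(E(3, 2) + 101) = (0 - 10)*(3*(1 + 3) + 101) = -10*(3*4 + 101) = -10*(12 + 101) = -10*113 = -1130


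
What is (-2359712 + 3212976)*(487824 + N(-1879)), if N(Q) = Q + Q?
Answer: 413036091424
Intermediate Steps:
N(Q) = 2*Q
(-2359712 + 3212976)*(487824 + N(-1879)) = (-2359712 + 3212976)*(487824 + 2*(-1879)) = 853264*(487824 - 3758) = 853264*484066 = 413036091424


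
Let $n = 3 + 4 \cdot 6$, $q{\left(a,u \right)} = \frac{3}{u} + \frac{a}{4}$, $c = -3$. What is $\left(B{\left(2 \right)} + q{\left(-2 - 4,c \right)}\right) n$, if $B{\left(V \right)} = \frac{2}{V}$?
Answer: $- \frac{81}{2} \approx -40.5$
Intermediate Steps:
$q{\left(a,u \right)} = \frac{3}{u} + \frac{a}{4}$ ($q{\left(a,u \right)} = \frac{3}{u} + a \frac{1}{4} = \frac{3}{u} + \frac{a}{4}$)
$n = 27$ ($n = 3 + 24 = 27$)
$\left(B{\left(2 \right)} + q{\left(-2 - 4,c \right)}\right) n = \left(\frac{2}{2} + \left(\frac{3}{-3} + \frac{-2 - 4}{4}\right)\right) 27 = \left(2 \cdot \frac{1}{2} + \left(3 \left(- \frac{1}{3}\right) + \frac{-2 - 4}{4}\right)\right) 27 = \left(1 + \left(-1 + \frac{1}{4} \left(-6\right)\right)\right) 27 = \left(1 - \frac{5}{2}\right) 27 = \left(- \frac{3}{2}\right) 27 = - \frac{81}{2}$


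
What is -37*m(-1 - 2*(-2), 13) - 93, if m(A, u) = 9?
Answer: -426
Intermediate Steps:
-37*m(-1 - 2*(-2), 13) - 93 = -37*9 - 93 = -333 - 93 = -426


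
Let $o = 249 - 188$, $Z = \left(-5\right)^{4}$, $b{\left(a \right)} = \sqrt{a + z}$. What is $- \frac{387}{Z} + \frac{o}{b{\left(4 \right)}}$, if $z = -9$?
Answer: $- \frac{387}{625} - \frac{61 i \sqrt{5}}{5} \approx -0.6192 - 27.28 i$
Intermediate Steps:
$b{\left(a \right)} = \sqrt{-9 + a}$ ($b{\left(a \right)} = \sqrt{a - 9} = \sqrt{-9 + a}$)
$Z = 625$
$o = 61$
$- \frac{387}{Z} + \frac{o}{b{\left(4 \right)}} = - \frac{387}{625} + \frac{61}{\sqrt{-9 + 4}} = \left(-387\right) \frac{1}{625} + \frac{61}{\sqrt{-5}} = - \frac{387}{625} + \frac{61}{i \sqrt{5}} = - \frac{387}{625} + 61 \left(- \frac{i \sqrt{5}}{5}\right) = - \frac{387}{625} - \frac{61 i \sqrt{5}}{5}$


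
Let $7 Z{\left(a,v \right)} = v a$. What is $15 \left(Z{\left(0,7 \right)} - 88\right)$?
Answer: $-1320$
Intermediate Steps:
$Z{\left(a,v \right)} = \frac{a v}{7}$ ($Z{\left(a,v \right)} = \frac{v a}{7} = \frac{a v}{7}$)
$15 \left(Z{\left(0,7 \right)} - 88\right) = 15 \left(\frac{1}{7} \cdot 0 \cdot 7 - 88\right) = 15 \left(0 - 88\right) = 15 \left(-88\right) = -1320$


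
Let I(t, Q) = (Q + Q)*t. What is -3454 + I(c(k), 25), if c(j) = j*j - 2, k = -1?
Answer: -3504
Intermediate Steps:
c(j) = -2 + j² (c(j) = j² - 2 = -2 + j²)
I(t, Q) = 2*Q*t (I(t, Q) = (2*Q)*t = 2*Q*t)
-3454 + I(c(k), 25) = -3454 + 2*25*(-2 + (-1)²) = -3454 + 2*25*(-2 + 1) = -3454 + 2*25*(-1) = -3454 - 50 = -3504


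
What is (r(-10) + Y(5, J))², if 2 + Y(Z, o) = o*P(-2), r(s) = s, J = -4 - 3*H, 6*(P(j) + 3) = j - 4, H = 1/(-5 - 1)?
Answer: 4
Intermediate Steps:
H = -⅙ (H = 1/(-6) = -⅙ ≈ -0.16667)
P(j) = -11/3 + j/6 (P(j) = -3 + (j - 4)/6 = -3 + (-4 + j)/6 = -3 + (-⅔ + j/6) = -11/3 + j/6)
J = -7/2 (J = -4 - 3*(-⅙) = -4 + ½ = -7/2 ≈ -3.5000)
Y(Z, o) = -2 - 4*o (Y(Z, o) = -2 + o*(-11/3 + (⅙)*(-2)) = -2 + o*(-11/3 - ⅓) = -2 + o*(-4) = -2 - 4*o)
(r(-10) + Y(5, J))² = (-10 + (-2 - 4*(-7/2)))² = (-10 + (-2 + 14))² = (-10 + 12)² = 2² = 4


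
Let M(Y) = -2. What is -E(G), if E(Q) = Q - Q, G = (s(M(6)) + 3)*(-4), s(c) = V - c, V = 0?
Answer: 0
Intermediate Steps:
s(c) = -c (s(c) = 0 - c = -c)
G = -20 (G = (-1*(-2) + 3)*(-4) = (2 + 3)*(-4) = 5*(-4) = -20)
E(Q) = 0
-E(G) = -1*0 = 0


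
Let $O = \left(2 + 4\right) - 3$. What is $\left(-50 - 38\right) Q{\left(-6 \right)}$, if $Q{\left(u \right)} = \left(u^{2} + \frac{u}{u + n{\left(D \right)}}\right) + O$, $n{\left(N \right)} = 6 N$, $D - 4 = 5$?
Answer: $-3421$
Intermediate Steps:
$D = 9$ ($D = 4 + 5 = 9$)
$O = 3$ ($O = 6 - 3 = 3$)
$Q{\left(u \right)} = 3 + u^{2} + \frac{u}{54 + u}$ ($Q{\left(u \right)} = \left(u^{2} + \frac{u}{u + 6 \cdot 9}\right) + 3 = \left(u^{2} + \frac{u}{u + 54}\right) + 3 = \left(u^{2} + \frac{u}{54 + u}\right) + 3 = 3 + u^{2} + \frac{u}{54 + u}$)
$\left(-50 - 38\right) Q{\left(-6 \right)} = \left(-50 - 38\right) \frac{162 + \left(-6\right)^{3} + 4 \left(-6\right) + 54 \left(-6\right)^{2}}{54 - 6} = - 88 \frac{162 - 216 - 24 + 54 \cdot 36}{48} = - 88 \frac{162 - 216 - 24 + 1944}{48} = - 88 \cdot \frac{1}{48} \cdot 1866 = \left(-88\right) \frac{311}{8} = -3421$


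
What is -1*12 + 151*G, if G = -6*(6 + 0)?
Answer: -5448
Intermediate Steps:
G = -36 (G = -6*6 = -36)
-1*12 + 151*G = -1*12 + 151*(-36) = -12 - 5436 = -5448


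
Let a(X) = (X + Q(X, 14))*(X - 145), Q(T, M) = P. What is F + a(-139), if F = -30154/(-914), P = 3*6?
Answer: 15719425/457 ≈ 34397.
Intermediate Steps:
P = 18
Q(T, M) = 18
a(X) = (-145 + X)*(18 + X) (a(X) = (X + 18)*(X - 145) = (18 + X)*(-145 + X) = (-145 + X)*(18 + X))
F = 15077/457 (F = -30154*(-1/914) = 15077/457 ≈ 32.991)
F + a(-139) = 15077/457 + (-2610 + (-139)² - 127*(-139)) = 15077/457 + (-2610 + 19321 + 17653) = 15077/457 + 34364 = 15719425/457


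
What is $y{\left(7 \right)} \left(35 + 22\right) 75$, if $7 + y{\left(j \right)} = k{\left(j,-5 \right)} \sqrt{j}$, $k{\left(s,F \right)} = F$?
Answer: $-29925 - 21375 \sqrt{7} \approx -86478.0$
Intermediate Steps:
$y{\left(j \right)} = -7 - 5 \sqrt{j}$
$y{\left(7 \right)} \left(35 + 22\right) 75 = \left(-7 - 5 \sqrt{7}\right) \left(35 + 22\right) 75 = \left(-7 - 5 \sqrt{7}\right) 57 \cdot 75 = \left(-399 - 285 \sqrt{7}\right) 75 = -29925 - 21375 \sqrt{7}$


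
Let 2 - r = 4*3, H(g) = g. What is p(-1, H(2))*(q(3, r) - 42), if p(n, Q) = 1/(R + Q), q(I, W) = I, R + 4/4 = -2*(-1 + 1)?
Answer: -39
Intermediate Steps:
r = -10 (r = 2 - 4*3 = 2 - 1*12 = 2 - 12 = -10)
R = -1 (R = -1 - 2*(-1 + 1) = -1 - 2*0 = -1 + 0 = -1)
p(n, Q) = 1/(-1 + Q)
p(-1, H(2))*(q(3, r) - 42) = (3 - 42)/(-1 + 2) = -39/1 = 1*(-39) = -39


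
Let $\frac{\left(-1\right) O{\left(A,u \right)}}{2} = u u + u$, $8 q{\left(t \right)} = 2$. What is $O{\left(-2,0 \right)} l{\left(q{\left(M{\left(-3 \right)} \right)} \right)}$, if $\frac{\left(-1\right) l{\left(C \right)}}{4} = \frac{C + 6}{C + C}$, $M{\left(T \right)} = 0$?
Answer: $0$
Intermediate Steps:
$q{\left(t \right)} = \frac{1}{4}$ ($q{\left(t \right)} = \frac{1}{8} \cdot 2 = \frac{1}{4}$)
$O{\left(A,u \right)} = - 2 u - 2 u^{2}$ ($O{\left(A,u \right)} = - 2 \left(u u + u\right) = - 2 \left(u^{2} + u\right) = - 2 \left(u + u^{2}\right) = - 2 u - 2 u^{2}$)
$l{\left(C \right)} = - \frac{2 \left(6 + C\right)}{C}$ ($l{\left(C \right)} = - 4 \frac{C + 6}{C + C} = - 4 \frac{6 + C}{2 C} = - \frac{2 \left(6 + C\right)}{C}$)
$O{\left(-2,0 \right)} l{\left(q{\left(M{\left(-3 \right)} \right)} \right)} = \left(-2\right) 0 \left(1 + 0\right) \left(-2 - 12 \frac{1}{\frac{1}{4}}\right) = \left(-2\right) 0 \cdot 1 \left(-2 - 48\right) = 0 \left(-2 - 48\right) = 0 \left(-50\right) = 0$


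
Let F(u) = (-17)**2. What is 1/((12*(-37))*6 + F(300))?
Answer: -1/2375 ≈ -0.00042105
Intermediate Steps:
F(u) = 289
1/((12*(-37))*6 + F(300)) = 1/((12*(-37))*6 + 289) = 1/(-444*6 + 289) = 1/(-2664 + 289) = 1/(-2375) = -1/2375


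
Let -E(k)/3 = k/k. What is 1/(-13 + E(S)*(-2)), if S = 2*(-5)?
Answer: -⅐ ≈ -0.14286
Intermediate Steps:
S = -10
E(k) = -3 (E(k) = -3*k/k = -3*1 = -3)
1/(-13 + E(S)*(-2)) = 1/(-13 - 3*(-2)) = 1/(-13 + 6) = 1/(-7) = -⅐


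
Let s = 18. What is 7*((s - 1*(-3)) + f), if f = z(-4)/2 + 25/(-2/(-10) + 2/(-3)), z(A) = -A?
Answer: -214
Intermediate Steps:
f = -361/7 (f = -1*(-4)/2 + 25/(-2/(-10) + 2/(-3)) = 4*(½) + 25/(-2*(-⅒) + 2*(-⅓)) = 2 + 25/(⅕ - ⅔) = 2 + 25/(-7/15) = 2 + 25*(-15/7) = 2 - 375/7 = -361/7 ≈ -51.571)
7*((s - 1*(-3)) + f) = 7*((18 - 1*(-3)) - 361/7) = 7*((18 + 3) - 361/7) = 7*(21 - 361/7) = 7*(-214/7) = -214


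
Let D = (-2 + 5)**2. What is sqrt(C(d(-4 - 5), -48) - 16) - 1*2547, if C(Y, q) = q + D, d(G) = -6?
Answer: -2547 + I*sqrt(55) ≈ -2547.0 + 7.4162*I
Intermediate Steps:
D = 9 (D = 3**2 = 9)
C(Y, q) = 9 + q (C(Y, q) = q + 9 = 9 + q)
sqrt(C(d(-4 - 5), -48) - 16) - 1*2547 = sqrt((9 - 48) - 16) - 1*2547 = sqrt(-39 - 16) - 2547 = sqrt(-55) - 2547 = I*sqrt(55) - 2547 = -2547 + I*sqrt(55)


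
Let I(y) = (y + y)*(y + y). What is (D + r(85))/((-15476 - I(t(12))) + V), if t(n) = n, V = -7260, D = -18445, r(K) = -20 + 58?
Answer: 18407/23312 ≈ 0.78959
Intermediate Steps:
r(K) = 38
I(y) = 4*y² (I(y) = (2*y)*(2*y) = 4*y²)
(D + r(85))/((-15476 - I(t(12))) + V) = (-18445 + 38)/((-15476 - 4*12²) - 7260) = -18407/((-15476 - 4*144) - 7260) = -18407/((-15476 - 1*576) - 7260) = -18407/((-15476 - 576) - 7260) = -18407/(-16052 - 7260) = -18407/(-23312) = -18407*(-1/23312) = 18407/23312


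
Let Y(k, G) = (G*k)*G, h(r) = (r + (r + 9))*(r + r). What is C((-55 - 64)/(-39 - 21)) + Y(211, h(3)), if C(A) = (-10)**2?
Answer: 1709200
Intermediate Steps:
C(A) = 100
h(r) = 2*r*(9 + 2*r) (h(r) = (r + (9 + r))*(2*r) = (9 + 2*r)*(2*r) = 2*r*(9 + 2*r))
Y(k, G) = k*G**2
C((-55 - 64)/(-39 - 21)) + Y(211, h(3)) = 100 + 211*(2*3*(9 + 2*3))**2 = 100 + 211*(2*3*(9 + 6))**2 = 100 + 211*(2*3*15)**2 = 100 + 211*90**2 = 100 + 211*8100 = 100 + 1709100 = 1709200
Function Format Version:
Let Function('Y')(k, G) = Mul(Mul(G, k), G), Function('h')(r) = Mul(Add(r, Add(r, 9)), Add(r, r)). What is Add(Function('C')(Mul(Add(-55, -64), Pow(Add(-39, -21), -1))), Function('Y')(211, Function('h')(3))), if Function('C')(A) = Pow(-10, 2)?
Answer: 1709200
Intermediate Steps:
Function('C')(A) = 100
Function('h')(r) = Mul(2, r, Add(9, Mul(2, r))) (Function('h')(r) = Mul(Add(r, Add(9, r)), Mul(2, r)) = Mul(Add(9, Mul(2, r)), Mul(2, r)) = Mul(2, r, Add(9, Mul(2, r))))
Function('Y')(k, G) = Mul(k, Pow(G, 2))
Add(Function('C')(Mul(Add(-55, -64), Pow(Add(-39, -21), -1))), Function('Y')(211, Function('h')(3))) = Add(100, Mul(211, Pow(Mul(2, 3, Add(9, Mul(2, 3))), 2))) = Add(100, Mul(211, Pow(Mul(2, 3, Add(9, 6)), 2))) = Add(100, Mul(211, Pow(Mul(2, 3, 15), 2))) = Add(100, Mul(211, Pow(90, 2))) = Add(100, Mul(211, 8100)) = Add(100, 1709100) = 1709200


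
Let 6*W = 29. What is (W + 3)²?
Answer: 2209/36 ≈ 61.361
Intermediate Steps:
W = 29/6 (W = (⅙)*29 = 29/6 ≈ 4.8333)
(W + 3)² = (29/6 + 3)² = (47/6)² = 2209/36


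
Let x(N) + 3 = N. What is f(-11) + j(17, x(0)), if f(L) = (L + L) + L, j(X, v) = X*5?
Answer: 52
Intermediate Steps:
x(N) = -3 + N
j(X, v) = 5*X
f(L) = 3*L (f(L) = 2*L + L = 3*L)
f(-11) + j(17, x(0)) = 3*(-11) + 5*17 = -33 + 85 = 52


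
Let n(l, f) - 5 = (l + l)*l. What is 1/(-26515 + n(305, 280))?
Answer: 1/159540 ≈ 6.2680e-6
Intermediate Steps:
n(l, f) = 5 + 2*l**2 (n(l, f) = 5 + (l + l)*l = 5 + (2*l)*l = 5 + 2*l**2)
1/(-26515 + n(305, 280)) = 1/(-26515 + (5 + 2*305**2)) = 1/(-26515 + (5 + 2*93025)) = 1/(-26515 + (5 + 186050)) = 1/(-26515 + 186055) = 1/159540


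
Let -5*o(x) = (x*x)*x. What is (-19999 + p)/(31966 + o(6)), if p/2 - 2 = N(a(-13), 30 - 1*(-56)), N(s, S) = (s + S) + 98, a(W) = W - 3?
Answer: -98295/159614 ≈ -0.61583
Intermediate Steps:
a(W) = -3 + W
N(s, S) = 98 + S + s (N(s, S) = (S + s) + 98 = 98 + S + s)
p = 340 (p = 4 + 2*(98 + (30 - 1*(-56)) + (-3 - 13)) = 4 + 2*(98 + (30 + 56) - 16) = 4 + 2*(98 + 86 - 16) = 4 + 2*168 = 4 + 336 = 340)
o(x) = -x**3/5 (o(x) = -x*x*x/5 = -x**2*x/5 = -x**3/5)
(-19999 + p)/(31966 + o(6)) = (-19999 + 340)/(31966 - 1/5*6**3) = -19659/(31966 - 1/5*216) = -19659/(31966 - 216/5) = -19659/159614/5 = -19659*5/159614 = -98295/159614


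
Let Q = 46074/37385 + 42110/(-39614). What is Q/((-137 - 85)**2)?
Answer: 125446543/36494047708380 ≈ 3.4375e-6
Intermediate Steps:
Q = 125446543/740484695 (Q = 46074*(1/37385) + 42110*(-1/39614) = 46074/37385 - 21055/19807 = 125446543/740484695 ≈ 0.16941)
Q/((-137 - 85)**2) = 125446543/(740484695*((-137 - 85)**2)) = 125446543/(740484695*((-222)**2)) = (125446543/740484695)/49284 = (125446543/740484695)*(1/49284) = 125446543/36494047708380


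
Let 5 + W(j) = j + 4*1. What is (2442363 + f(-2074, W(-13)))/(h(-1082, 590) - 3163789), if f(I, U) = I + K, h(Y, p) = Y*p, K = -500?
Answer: -143517/223657 ≈ -0.64168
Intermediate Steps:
W(j) = -1 + j (W(j) = -5 + (j + 4*1) = -5 + (j + 4) = -5 + (4 + j) = -1 + j)
f(I, U) = -500 + I (f(I, U) = I - 500 = -500 + I)
(2442363 + f(-2074, W(-13)))/(h(-1082, 590) - 3163789) = (2442363 + (-500 - 2074))/(-1082*590 - 3163789) = (2442363 - 2574)/(-638380 - 3163789) = 2439789/(-3802169) = 2439789*(-1/3802169) = -143517/223657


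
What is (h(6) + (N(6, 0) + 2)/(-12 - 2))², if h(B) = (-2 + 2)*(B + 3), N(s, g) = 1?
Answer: 9/196 ≈ 0.045918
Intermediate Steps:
h(B) = 0 (h(B) = 0*(3 + B) = 0)
(h(6) + (N(6, 0) + 2)/(-12 - 2))² = (0 + (1 + 2)/(-12 - 2))² = (0 + 3/(-14))² = (0 + 3*(-1/14))² = (0 - 3/14)² = (-3/14)² = 9/196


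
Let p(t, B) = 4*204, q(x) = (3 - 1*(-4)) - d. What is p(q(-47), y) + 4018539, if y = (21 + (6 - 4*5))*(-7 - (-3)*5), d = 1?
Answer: 4019355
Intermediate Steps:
q(x) = 6 (q(x) = (3 - 1*(-4)) - 1*1 = (3 + 4) - 1 = 7 - 1 = 6)
y = 56 (y = (21 + (6 - 20))*(-7 - 1*(-15)) = (21 - 14)*(-7 + 15) = 7*8 = 56)
p(t, B) = 816
p(q(-47), y) + 4018539 = 816 + 4018539 = 4019355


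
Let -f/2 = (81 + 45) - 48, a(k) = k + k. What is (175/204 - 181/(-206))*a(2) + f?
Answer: -782981/5253 ≈ -149.05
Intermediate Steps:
a(k) = 2*k
f = -156 (f = -2*((81 + 45) - 48) = -2*(126 - 48) = -2*78 = -156)
(175/204 - 181/(-206))*a(2) + f = (175/204 - 181/(-206))*(2*2) - 156 = (175*(1/204) - 181*(-1/206))*4 - 156 = (175/204 + 181/206)*4 - 156 = (36487/21012)*4 - 156 = 36487/5253 - 156 = -782981/5253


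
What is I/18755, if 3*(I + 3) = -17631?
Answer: -1176/3751 ≈ -0.31352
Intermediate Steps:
I = -5880 (I = -3 + (⅓)*(-17631) = -3 - 5877 = -5880)
I/18755 = -5880/18755 = -5880*1/18755 = -1176/3751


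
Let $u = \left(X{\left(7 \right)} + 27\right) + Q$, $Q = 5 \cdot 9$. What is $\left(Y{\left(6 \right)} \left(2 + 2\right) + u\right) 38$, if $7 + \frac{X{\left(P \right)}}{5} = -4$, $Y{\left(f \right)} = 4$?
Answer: $1254$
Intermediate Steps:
$Q = 45$
$X{\left(P \right)} = -55$ ($X{\left(P \right)} = -35 + 5 \left(-4\right) = -35 - 20 = -55$)
$u = 17$ ($u = \left(-55 + 27\right) + 45 = -28 + 45 = 17$)
$\left(Y{\left(6 \right)} \left(2 + 2\right) + u\right) 38 = \left(4 \left(2 + 2\right) + 17\right) 38 = \left(4 \cdot 4 + 17\right) 38 = \left(16 + 17\right) 38 = 33 \cdot 38 = 1254$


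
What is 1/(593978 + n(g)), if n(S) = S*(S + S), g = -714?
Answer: 1/1613570 ≈ 6.1974e-7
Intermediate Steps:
n(S) = 2*S**2 (n(S) = S*(2*S) = 2*S**2)
1/(593978 + n(g)) = 1/(593978 + 2*(-714)**2) = 1/(593978 + 2*509796) = 1/(593978 + 1019592) = 1/1613570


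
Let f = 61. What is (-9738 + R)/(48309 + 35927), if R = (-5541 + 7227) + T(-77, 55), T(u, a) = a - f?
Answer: -4029/42118 ≈ -0.095660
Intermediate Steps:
T(u, a) = -61 + a (T(u, a) = a - 1*61 = a - 61 = -61 + a)
R = 1680 (R = (-5541 + 7227) + (-61 + 55) = 1686 - 6 = 1680)
(-9738 + R)/(48309 + 35927) = (-9738 + 1680)/(48309 + 35927) = -8058/84236 = -8058*1/84236 = -4029/42118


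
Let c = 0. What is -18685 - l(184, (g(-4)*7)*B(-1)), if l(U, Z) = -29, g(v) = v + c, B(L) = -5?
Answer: -18656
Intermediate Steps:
g(v) = v (g(v) = v + 0 = v)
-18685 - l(184, (g(-4)*7)*B(-1)) = -18685 - 1*(-29) = -18685 + 29 = -18656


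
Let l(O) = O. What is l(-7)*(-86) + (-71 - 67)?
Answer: 464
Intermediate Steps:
l(-7)*(-86) + (-71 - 67) = -7*(-86) + (-71 - 67) = 602 - 138 = 464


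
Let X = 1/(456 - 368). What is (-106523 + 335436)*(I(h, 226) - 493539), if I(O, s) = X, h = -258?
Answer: -9942019164503/88 ≈ -1.1298e+11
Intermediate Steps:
X = 1/88 ≈ 0.011364
I(O, s) = 1/88
(-106523 + 335436)*(I(h, 226) - 493539) = (-106523 + 335436)*(1/88 - 493539) = 228913*(-43431431/88) = -9942019164503/88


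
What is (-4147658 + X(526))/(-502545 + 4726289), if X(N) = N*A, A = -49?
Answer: -521679/527968 ≈ -0.98809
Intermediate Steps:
X(N) = -49*N (X(N) = N*(-49) = -49*N)
(-4147658 + X(526))/(-502545 + 4726289) = (-4147658 - 49*526)/(-502545 + 4726289) = (-4147658 - 25774)/4223744 = -4173432*1/4223744 = -521679/527968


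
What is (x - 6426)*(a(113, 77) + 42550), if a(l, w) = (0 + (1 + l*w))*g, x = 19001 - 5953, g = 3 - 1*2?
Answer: 339390744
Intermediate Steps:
g = 1 (g = 3 - 2 = 1)
x = 13048
a(l, w) = 1 + l*w (a(l, w) = (0 + (1 + l*w))*1 = (1 + l*w)*1 = 1 + l*w)
(x - 6426)*(a(113, 77) + 42550) = (13048 - 6426)*((1 + 113*77) + 42550) = 6622*((1 + 8701) + 42550) = 6622*(8702 + 42550) = 6622*51252 = 339390744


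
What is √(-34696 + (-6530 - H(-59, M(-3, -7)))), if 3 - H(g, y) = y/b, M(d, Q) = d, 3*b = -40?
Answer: 3*I*√1832390/20 ≈ 203.05*I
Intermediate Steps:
b = -40/3 (b = (⅓)*(-40) = -40/3 ≈ -13.333)
H(g, y) = 3 + 3*y/40 (H(g, y) = 3 - y/(-40/3) = 3 - y*(-3)/40 = 3 - (-3)*y/40 = 3 + 3*y/40)
√(-34696 + (-6530 - H(-59, M(-3, -7)))) = √(-34696 + (-6530 - (3 + (3/40)*(-3)))) = √(-34696 + (-6530 - (3 - 9/40))) = √(-34696 + (-6530 - 1*111/40)) = √(-34696 + (-6530 - 111/40)) = √(-34696 - 261311/40) = √(-1649151/40) = 3*I*√1832390/20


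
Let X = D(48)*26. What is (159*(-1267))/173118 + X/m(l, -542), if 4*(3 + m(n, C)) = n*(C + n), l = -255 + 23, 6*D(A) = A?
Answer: -230949107/199258818 ≈ -1.1590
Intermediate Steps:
D(A) = A/6
l = -232
m(n, C) = -3 + n*(C + n)/4 (m(n, C) = -3 + (n*(C + n))/4 = -3 + n*(C + n)/4)
X = 208 (X = ((⅙)*48)*26 = 8*26 = 208)
(159*(-1267))/173118 + X/m(l, -542) = (159*(-1267))/173118 + 208/(-3 + (¼)*(-232)² + (¼)*(-542)*(-232)) = -201453*1/173118 + 208/(-3 + (¼)*53824 + 31436) = -67151/57706 + 208/(-3 + 13456 + 31436) = -67151/57706 + 208/44889 = -67151/57706 + 208*(1/44889) = -67151/57706 + 16/3453 = -230949107/199258818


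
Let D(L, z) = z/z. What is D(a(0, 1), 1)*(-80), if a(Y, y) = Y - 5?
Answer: -80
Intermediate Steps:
a(Y, y) = -5 + Y
D(L, z) = 1
D(a(0, 1), 1)*(-80) = 1*(-80) = -80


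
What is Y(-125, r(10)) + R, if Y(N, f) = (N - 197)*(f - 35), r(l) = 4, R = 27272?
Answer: 37254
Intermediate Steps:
Y(N, f) = (-197 + N)*(-35 + f)
Y(-125, r(10)) + R = (6895 - 197*4 - 35*(-125) - 125*4) + 27272 = (6895 - 788 + 4375 - 500) + 27272 = 9982 + 27272 = 37254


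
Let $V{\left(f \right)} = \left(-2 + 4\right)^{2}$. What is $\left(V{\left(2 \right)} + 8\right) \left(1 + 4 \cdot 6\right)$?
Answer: $300$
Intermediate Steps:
$V{\left(f \right)} = 4$ ($V{\left(f \right)} = 2^{2} = 4$)
$\left(V{\left(2 \right)} + 8\right) \left(1 + 4 \cdot 6\right) = \left(4 + 8\right) \left(1 + 4 \cdot 6\right) = 12 \left(1 + 24\right) = 12 \cdot 25 = 300$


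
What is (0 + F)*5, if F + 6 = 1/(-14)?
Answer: -425/14 ≈ -30.357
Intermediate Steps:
F = -85/14 (F = -6 + 1/(-14) = -6 - 1/14 = -85/14 ≈ -6.0714)
(0 + F)*5 = (0 - 85/14)*5 = -85/14*5 = -425/14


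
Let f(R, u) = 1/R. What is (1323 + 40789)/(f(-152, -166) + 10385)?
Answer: 6401024/1578519 ≈ 4.0551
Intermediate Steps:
(1323 + 40789)/(f(-152, -166) + 10385) = (1323 + 40789)/(1/(-152) + 10385) = 42112/(-1/152 + 10385) = 42112/(1578519/152) = 42112*(152/1578519) = 6401024/1578519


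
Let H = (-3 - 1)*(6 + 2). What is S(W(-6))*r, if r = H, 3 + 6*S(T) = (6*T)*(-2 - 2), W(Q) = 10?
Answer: 1296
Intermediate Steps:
S(T) = -½ - 4*T (S(T) = -½ + ((6*T)*(-2 - 2))/6 = -½ + ((6*T)*(-4))/6 = -½ + (-24*T)/6 = -½ - 4*T)
H = -32 (H = -4*8 = -32)
r = -32
S(W(-6))*r = (-½ - 4*10)*(-32) = (-½ - 40)*(-32) = -81/2*(-32) = 1296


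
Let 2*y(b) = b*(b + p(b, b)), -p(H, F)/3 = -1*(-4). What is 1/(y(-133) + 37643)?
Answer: 2/94571 ≈ 2.1148e-5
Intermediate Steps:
p(H, F) = -12 (p(H, F) = -(-3)*(-4) = -3*4 = -12)
y(b) = b*(-12 + b)/2 (y(b) = (b*(b - 12))/2 = (b*(-12 + b))/2 = b*(-12 + b)/2)
1/(y(-133) + 37643) = 1/((1/2)*(-133)*(-12 - 133) + 37643) = 1/((1/2)*(-133)*(-145) + 37643) = 1/(19285/2 + 37643) = 1/(94571/2) = 2/94571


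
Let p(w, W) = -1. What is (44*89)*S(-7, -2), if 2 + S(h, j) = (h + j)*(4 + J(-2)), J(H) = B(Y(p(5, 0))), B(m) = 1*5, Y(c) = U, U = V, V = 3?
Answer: -325028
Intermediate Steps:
U = 3
Y(c) = 3
B(m) = 5
J(H) = 5
S(h, j) = -2 + 9*h + 9*j (S(h, j) = -2 + (h + j)*(4 + 5) = -2 + (h + j)*9 = -2 + (9*h + 9*j) = -2 + 9*h + 9*j)
(44*89)*S(-7, -2) = (44*89)*(-2 + 9*(-7) + 9*(-2)) = 3916*(-2 - 63 - 18) = 3916*(-83) = -325028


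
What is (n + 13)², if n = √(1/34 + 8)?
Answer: (442 + √9282)²/1156 ≈ 250.70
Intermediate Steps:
n = √9282/34 (n = √(1/34 + 8) = √(273/34) = √9282/34 ≈ 2.8336)
(n + 13)² = (√9282/34 + 13)² = (13 + √9282/34)²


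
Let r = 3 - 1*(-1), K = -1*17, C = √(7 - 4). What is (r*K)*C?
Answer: -68*√3 ≈ -117.78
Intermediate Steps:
C = √3 ≈ 1.7320
K = -17
r = 4 (r = 3 + 1 = 4)
(r*K)*C = (4*(-17))*√3 = -68*√3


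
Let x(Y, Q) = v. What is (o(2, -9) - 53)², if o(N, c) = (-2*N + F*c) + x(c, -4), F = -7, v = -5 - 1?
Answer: 0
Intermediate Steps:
v = -6
x(Y, Q) = -6
o(N, c) = -6 - 7*c - 2*N (o(N, c) = (-2*N - 7*c) - 6 = (-7*c - 2*N) - 6 = -6 - 7*c - 2*N)
(o(2, -9) - 53)² = ((-6 - 7*(-9) - 2*2) - 53)² = ((-6 + 63 - 4) - 53)² = (53 - 53)² = 0² = 0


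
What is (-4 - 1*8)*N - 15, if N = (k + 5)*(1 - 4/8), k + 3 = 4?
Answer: -51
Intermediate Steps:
k = 1 (k = -3 + 4 = 1)
N = 3 (N = (1 + 5)*(1 - 4/8) = 6*(1 - 4*⅛) = 6*(1 - ½) = 6*(½) = 3)
(-4 - 1*8)*N - 15 = (-4 - 1*8)*3 - 15 = (-4 - 8)*3 - 15 = -12*3 - 15 = -36 - 15 = -51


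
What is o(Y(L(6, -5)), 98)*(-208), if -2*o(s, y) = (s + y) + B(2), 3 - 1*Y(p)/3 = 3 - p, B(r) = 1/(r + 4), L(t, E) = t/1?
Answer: 36244/3 ≈ 12081.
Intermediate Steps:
L(t, E) = t (L(t, E) = t*1 = t)
B(r) = 1/(4 + r)
Y(p) = 3*p (Y(p) = 9 - 3*(3 - p) = 9 + (-9 + 3*p) = 3*p)
o(s, y) = -1/12 - s/2 - y/2 (o(s, y) = -((s + y) + 1/(4 + 2))/2 = -((s + y) + 1/6)/2 = -(1/6 + s + y)/2 = -1/12 - s/2 - y/2)
o(Y(L(6, -5)), 98)*(-208) = (-1/12 - 3*6/2 - 1/2*98)*(-208) = (-1/12 - 1/2*18 - 49)*(-208) = (-1/12 - 9 - 49)*(-208) = -697/12*(-208) = 36244/3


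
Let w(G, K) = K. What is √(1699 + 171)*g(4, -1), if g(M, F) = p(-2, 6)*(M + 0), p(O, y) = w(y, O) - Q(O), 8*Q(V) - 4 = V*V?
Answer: -12*√1870 ≈ -518.92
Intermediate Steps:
Q(V) = ½ + V²/8 (Q(V) = ½ + (V*V)/8 = ½ + V²/8)
p(O, y) = -½ + O - O²/8 (p(O, y) = O - (½ + O²/8) = O + (-½ - O²/8) = -½ + O - O²/8)
g(M, F) = -3*M (g(M, F) = (-½ - 2 - ⅛*(-2)²)*(M + 0) = (-½ - 2 - ⅛*4)*M = (-½ - 2 - ½)*M = -3*M)
√(1699 + 171)*g(4, -1) = √(1699 + 171)*(-3*4) = √1870*(-12) = -12*√1870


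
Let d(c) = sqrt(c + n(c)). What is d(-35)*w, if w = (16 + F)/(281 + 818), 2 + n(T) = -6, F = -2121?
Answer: -2105*I*sqrt(43)/1099 ≈ -12.56*I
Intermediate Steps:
n(T) = -8 (n(T) = -2 - 6 = -8)
w = -2105/1099 (w = (16 - 2121)/(281 + 818) = -2105/1099 ≈ -1.9154)
d(c) = sqrt(-8 + c) (d(c) = sqrt(c - 8) = sqrt(-8 + c))
d(-35)*w = sqrt(-8 - 35)*(-2105/1099) = sqrt(-43)*(-2105/1099) = (I*sqrt(43))*(-2105/1099) = -2105*I*sqrt(43)/1099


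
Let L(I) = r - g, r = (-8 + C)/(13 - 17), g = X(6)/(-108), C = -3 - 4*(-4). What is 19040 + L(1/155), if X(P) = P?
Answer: 685397/36 ≈ 19039.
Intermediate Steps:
C = 13 (C = -3 + 16 = 13)
g = -1/18 (g = 6/(-108) = 6*(-1/108) = -1/18 ≈ -0.055556)
r = -5/4 (r = (-8 + 13)/(13 - 17) = 5/(-4) = 5*(-1/4) = -5/4 ≈ -1.2500)
L(I) = -43/36 (L(I) = -5/4 - 1*(-1/18) = -5/4 + 1/18 = -43/36)
19040 + L(1/155) = 19040 - 43/36 = 685397/36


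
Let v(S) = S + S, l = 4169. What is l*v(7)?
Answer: 58366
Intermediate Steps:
v(S) = 2*S
l*v(7) = 4169*(2*7) = 4169*14 = 58366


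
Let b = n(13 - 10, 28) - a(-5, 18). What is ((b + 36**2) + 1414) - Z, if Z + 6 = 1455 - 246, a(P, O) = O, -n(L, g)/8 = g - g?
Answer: 1489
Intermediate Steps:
n(L, g) = 0 (n(L, g) = -8*(g - g) = -8*0 = 0)
Z = 1203 (Z = -6 + (1455 - 246) = -6 + 1209 = 1203)
b = -18 (b = 0 - 1*18 = 0 - 18 = -18)
((b + 36**2) + 1414) - Z = ((-18 + 36**2) + 1414) - 1*1203 = ((-18 + 1296) + 1414) - 1203 = (1278 + 1414) - 1203 = 2692 - 1203 = 1489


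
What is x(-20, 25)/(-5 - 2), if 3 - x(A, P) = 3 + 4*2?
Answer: 8/7 ≈ 1.1429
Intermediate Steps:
x(A, P) = -8 (x(A, P) = 3 - (3 + 4*2) = 3 - (3 + 8) = 3 - 1*11 = 3 - 11 = -8)
x(-20, 25)/(-5 - 2) = -8/(-5 - 2) = -8/(-7) = -1/7*(-8) = 8/7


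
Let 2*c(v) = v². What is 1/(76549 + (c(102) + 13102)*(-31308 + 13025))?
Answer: -1/334575483 ≈ -2.9889e-9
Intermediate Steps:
c(v) = v²/2
1/(76549 + (c(102) + 13102)*(-31308 + 13025)) = 1/(76549 + ((½)*102² + 13102)*(-31308 + 13025)) = 1/(76549 + ((½)*10404 + 13102)*(-18283)) = 1/(76549 + (5202 + 13102)*(-18283)) = 1/(76549 + 18304*(-18283)) = 1/(76549 - 334652032) = 1/(-334575483) = -1/334575483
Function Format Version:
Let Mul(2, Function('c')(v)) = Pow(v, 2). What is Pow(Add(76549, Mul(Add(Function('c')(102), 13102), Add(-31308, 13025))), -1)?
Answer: Rational(-1, 334575483) ≈ -2.9889e-9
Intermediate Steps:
Function('c')(v) = Mul(Rational(1, 2), Pow(v, 2))
Pow(Add(76549, Mul(Add(Function('c')(102), 13102), Add(-31308, 13025))), -1) = Pow(Add(76549, Mul(Add(Mul(Rational(1, 2), Pow(102, 2)), 13102), Add(-31308, 13025))), -1) = Pow(Add(76549, Mul(Add(Mul(Rational(1, 2), 10404), 13102), -18283)), -1) = Pow(Add(76549, Mul(Add(5202, 13102), -18283)), -1) = Pow(Add(76549, Mul(18304, -18283)), -1) = Pow(Add(76549, -334652032), -1) = Pow(-334575483, -1) = Rational(-1, 334575483)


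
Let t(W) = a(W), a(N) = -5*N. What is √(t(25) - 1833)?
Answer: I*√1958 ≈ 44.249*I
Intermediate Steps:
t(W) = -5*W
√(t(25) - 1833) = √(-5*25 - 1833) = √(-125 - 1833) = √(-1958) = I*√1958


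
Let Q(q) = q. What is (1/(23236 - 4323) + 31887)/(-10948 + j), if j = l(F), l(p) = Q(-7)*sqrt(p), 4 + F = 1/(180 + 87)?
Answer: -251838483297216/86465713769309 + 603078832*I*sqrt(284889)/86465713769309 ≈ -2.9126 + 0.0037228*I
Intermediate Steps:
F = -1067/267 (F = -4 + 1/(180 + 87) = -4 + 1/267 = -1067/267 ≈ -3.9963)
l(p) = -7*sqrt(p)
j = -7*I*sqrt(284889)/267 ≈ -13.993*I
(1/(23236 - 4323) + 31887)/(-10948 + j) = (1/(23236 - 4323) + 31887)/(-10948 - 7*I*sqrt(284889)/267) = (1/18913 + 31887)/(-10948 - 7*I*sqrt(284889)/267) = 603078832/(18913*(-10948 - 7*I*sqrt(284889)/267))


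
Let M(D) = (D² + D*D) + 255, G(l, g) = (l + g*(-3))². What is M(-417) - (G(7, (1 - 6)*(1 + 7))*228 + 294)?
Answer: -3329673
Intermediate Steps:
G(l, g) = (l - 3*g)²
M(D) = 255 + 2*D² (M(D) = (D² + D²) + 255 = 2*D² + 255 = 255 + 2*D²)
M(-417) - (G(7, (1 - 6)*(1 + 7))*228 + 294) = (255 + 2*(-417)²) - ((-1*7 + 3*((1 - 6)*(1 + 7)))²*228 + 294) = (255 + 2*173889) - ((-7 + 3*(-5*8))²*228 + 294) = (255 + 347778) - ((-7 + 3*(-40))²*228 + 294) = 348033 - ((-7 - 120)²*228 + 294) = 348033 - ((-127)²*228 + 294) = 348033 - (16129*228 + 294) = 348033 - (3677412 + 294) = 348033 - 1*3677706 = 348033 - 3677706 = -3329673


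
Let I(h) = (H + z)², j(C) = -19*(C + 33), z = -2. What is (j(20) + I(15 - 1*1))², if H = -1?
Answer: 996004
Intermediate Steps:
j(C) = -627 - 19*C (j(C) = -19*(33 + C) = -627 - 19*C)
I(h) = 9 (I(h) = (-1 - 2)² = (-3)² = 9)
(j(20) + I(15 - 1*1))² = ((-627 - 19*20) + 9)² = ((-627 - 380) + 9)² = (-1007 + 9)² = (-998)² = 996004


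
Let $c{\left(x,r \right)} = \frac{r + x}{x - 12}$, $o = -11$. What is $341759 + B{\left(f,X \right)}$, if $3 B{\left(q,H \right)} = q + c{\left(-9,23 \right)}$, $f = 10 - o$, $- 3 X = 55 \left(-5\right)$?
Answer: $\frac{3075892}{9} \approx 3.4177 \cdot 10^{5}$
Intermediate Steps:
$X = \frac{275}{3}$ ($X = - \frac{55 \left(-5\right)}{3} = \left(- \frac{1}{3}\right) \left(-275\right) = \frac{275}{3} \approx 91.667$)
$f = 21$ ($f = 10 - -11 = 10 + 11 = 21$)
$c{\left(x,r \right)} = \frac{r + x}{-12 + x}$
$B{\left(q,H \right)} = - \frac{2}{9} + \frac{q}{3}$ ($B{\left(q,H \right)} = \frac{q + \frac{23 - 9}{-12 - 9}}{3} = \frac{q + \frac{1}{-21} \cdot 14}{3} = \frac{q - \frac{2}{3}}{3} = \frac{- \frac{2}{3} + q}{3} = - \frac{2}{9} + \frac{q}{3}$)
$341759 + B{\left(f,X \right)} = 341759 + \left(- \frac{2}{9} + \frac{1}{3} \cdot 21\right) = 341759 + \left(- \frac{2}{9} + 7\right) = 341759 + \frac{61}{9} = \frac{3075892}{9}$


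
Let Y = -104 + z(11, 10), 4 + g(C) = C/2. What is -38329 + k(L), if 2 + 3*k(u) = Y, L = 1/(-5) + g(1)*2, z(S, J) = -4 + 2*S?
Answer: -115075/3 ≈ -38358.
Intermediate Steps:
g(C) = -4 + C/2
Y = -86 (Y = -104 + (-4 + 2*11) = -104 + (-4 + 22) = -104 + 18 = -86)
L = -36/5 (L = 1/(-5) + (-4 + (½)*1)*2 = 1*(-⅕) + (-4 + ½)*2 = -⅕ - 7/2*2 = -⅕ - 7 = -36/5 ≈ -7.2000)
k(u) = -88/3 (k(u) = -⅔ + (⅓)*(-86) = -⅔ - 86/3 = -88/3)
-38329 + k(L) = -38329 - 88/3 = -115075/3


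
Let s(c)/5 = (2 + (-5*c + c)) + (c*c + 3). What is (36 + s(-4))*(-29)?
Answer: -6409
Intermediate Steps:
s(c) = 25 - 20*c + 5*c² (s(c) = 5*((2 + (-5*c + c)) + (c*c + 3)) = 5*((2 - 4*c) + (c² + 3)) = 5*((2 - 4*c) + (3 + c²)) = 5*(5 + c² - 4*c) = 25 - 20*c + 5*c²)
(36 + s(-4))*(-29) = (36 + (25 - 20*(-4) + 5*(-4)²))*(-29) = (36 + (25 + 80 + 5*16))*(-29) = (36 + (25 + 80 + 80))*(-29) = (36 + 185)*(-29) = 221*(-29) = -6409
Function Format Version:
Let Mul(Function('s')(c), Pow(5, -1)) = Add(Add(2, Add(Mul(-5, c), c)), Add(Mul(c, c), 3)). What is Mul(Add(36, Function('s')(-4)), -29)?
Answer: -6409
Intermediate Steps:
Function('s')(c) = Add(25, Mul(-20, c), Mul(5, Pow(c, 2))) (Function('s')(c) = Mul(5, Add(Add(2, Add(Mul(-5, c), c)), Add(Mul(c, c), 3))) = Mul(5, Add(Add(2, Mul(-4, c)), Add(Pow(c, 2), 3))) = Mul(5, Add(Add(2, Mul(-4, c)), Add(3, Pow(c, 2)))) = Mul(5, Add(5, Pow(c, 2), Mul(-4, c))) = Add(25, Mul(-20, c), Mul(5, Pow(c, 2))))
Mul(Add(36, Function('s')(-4)), -29) = Mul(Add(36, Add(25, Mul(-20, -4), Mul(5, Pow(-4, 2)))), -29) = Mul(Add(36, Add(25, 80, Mul(5, 16))), -29) = Mul(Add(36, Add(25, 80, 80)), -29) = Mul(Add(36, 185), -29) = Mul(221, -29) = -6409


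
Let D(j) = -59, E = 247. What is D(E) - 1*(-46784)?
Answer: 46725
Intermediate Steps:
D(E) - 1*(-46784) = -59 - 1*(-46784) = -59 + 46784 = 46725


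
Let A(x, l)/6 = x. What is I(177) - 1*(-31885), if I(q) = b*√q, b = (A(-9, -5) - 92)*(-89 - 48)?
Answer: 31885 + 20002*√177 ≈ 2.9799e+5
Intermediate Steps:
A(x, l) = 6*x
b = 20002 (b = (6*(-9) - 92)*(-89 - 48) = (-54 - 92)*(-137) = -146*(-137) = 20002)
I(q) = 20002*√q
I(177) - 1*(-31885) = 20002*√177 - 1*(-31885) = 20002*√177 + 31885 = 31885 + 20002*√177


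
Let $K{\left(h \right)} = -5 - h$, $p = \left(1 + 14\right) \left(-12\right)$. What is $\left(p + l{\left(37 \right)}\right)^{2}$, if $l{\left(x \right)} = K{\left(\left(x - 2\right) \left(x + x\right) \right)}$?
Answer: $7700625$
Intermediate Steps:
$p = -180$ ($p = 15 \left(-12\right) = -180$)
$l{\left(x \right)} = -5 - 2 x \left(-2 + x\right)$ ($l{\left(x \right)} = -5 - \left(x - 2\right) \left(x + x\right) = -5 - \left(-2 + x\right) 2 x = -5 - 2 x \left(-2 + x\right)$)
$\left(p + l{\left(37 \right)}\right)^{2} = \left(-180 - \left(5 + 74 \left(-2 + 37\right)\right)\right)^{2} = \left(-180 - \left(5 + 74 \cdot 35\right)\right)^{2} = \left(-180 - 2595\right)^{2} = \left(-2775\right)^{2} = 7700625$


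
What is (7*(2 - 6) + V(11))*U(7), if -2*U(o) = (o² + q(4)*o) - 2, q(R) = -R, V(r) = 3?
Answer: 475/2 ≈ 237.50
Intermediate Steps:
U(o) = 1 + 2*o - o²/2 (U(o) = -((o² + (-1*4)*o) - 2)/2 = -((o² - 4*o) - 2)/2 = -(-2 + o² - 4*o)/2 = 1 + 2*o - o²/2)
(7*(2 - 6) + V(11))*U(7) = (7*(2 - 6) + 3)*(1 + 2*7 - ½*7²) = (7*(-4) + 3)*(1 + 14 - ½*49) = (-28 + 3)*(1 + 14 - 49/2) = -25*(-19/2) = 475/2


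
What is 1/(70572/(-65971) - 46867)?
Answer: -65971/3091933429 ≈ -2.1336e-5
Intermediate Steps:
1/(70572/(-65971) - 46867) = 1/(70572*(-1/65971) - 46867) = 1/(-70572/65971 - 46867) = 1/(-3091933429/65971) = -65971/3091933429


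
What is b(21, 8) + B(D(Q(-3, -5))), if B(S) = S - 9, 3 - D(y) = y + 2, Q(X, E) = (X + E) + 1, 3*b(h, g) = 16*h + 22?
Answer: 355/3 ≈ 118.33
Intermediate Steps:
b(h, g) = 22/3 + 16*h/3 (b(h, g) = (16*h + 22)/3 = (22 + 16*h)/3 = 22/3 + 16*h/3)
Q(X, E) = 1 + E + X (Q(X, E) = (E + X) + 1 = 1 + E + X)
D(y) = 1 - y (D(y) = 3 - (y + 2) = 3 - (2 + y) = 3 + (-2 - y) = 1 - y)
B(S) = -9 + S
b(21, 8) + B(D(Q(-3, -5))) = (22/3 + (16/3)*21) + (-9 + (1 - (1 - 5 - 3))) = (22/3 + 112) + (-9 + (1 - 1*(-7))) = 358/3 + (-9 + (1 + 7)) = 358/3 + (-9 + 8) = 358/3 - 1 = 355/3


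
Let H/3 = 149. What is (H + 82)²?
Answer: 279841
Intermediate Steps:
H = 447 (H = 3*149 = 447)
(H + 82)² = (447 + 82)² = 529² = 279841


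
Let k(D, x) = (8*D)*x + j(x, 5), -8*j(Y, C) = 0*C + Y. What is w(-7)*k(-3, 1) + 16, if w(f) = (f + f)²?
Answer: -9425/2 ≈ -4712.5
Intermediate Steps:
j(Y, C) = -Y/8 (j(Y, C) = -(0*C + Y)/8 = -(0 + Y)/8 = -Y/8)
k(D, x) = -x/8 + 8*D*x (k(D, x) = (8*D)*x - x/8 = 8*D*x - x/8 = -x/8 + 8*D*x)
w(f) = 4*f² (w(f) = (2*f)² = 4*f²)
w(-7)*k(-3, 1) + 16 = (4*(-7)²)*((⅛)*1*(-1 + 64*(-3))) + 16 = (4*49)*((⅛)*1*(-1 - 192)) + 16 = 196*((⅛)*1*(-193)) + 16 = 196*(-193/8) + 16 = -9457/2 + 16 = -9425/2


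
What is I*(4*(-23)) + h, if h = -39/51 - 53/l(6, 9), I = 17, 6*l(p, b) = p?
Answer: -27502/17 ≈ -1617.8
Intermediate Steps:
l(p, b) = p/6
h = -914/17 (h = -39/51 - 53/1 = -39*1/51 - 53/1 = -13/17 - 53*1 = -13/17 - 53 = -914/17 ≈ -53.765)
I*(4*(-23)) + h = 17*(4*(-23)) - 914/17 = 17*(-92) - 914/17 = -1564 - 914/17 = -27502/17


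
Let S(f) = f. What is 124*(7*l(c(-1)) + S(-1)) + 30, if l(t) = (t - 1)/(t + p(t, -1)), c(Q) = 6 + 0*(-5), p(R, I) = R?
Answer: 803/3 ≈ 267.67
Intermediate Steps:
c(Q) = 6 (c(Q) = 6 + 0 = 6)
l(t) = (-1 + t)/(2*t) (l(t) = (t - 1)/(t + t) = (-1 + t)/((2*t)) = (-1 + t)*(1/(2*t)) = (-1 + t)/(2*t))
124*(7*l(c(-1)) + S(-1)) + 30 = 124*(7*((1/2)*(-1 + 6)/6) - 1) + 30 = 124*(7*((1/2)*(1/6)*5) - 1) + 30 = 124*(7*(5/12) - 1) + 30 = 124*(35/12 - 1) + 30 = 124*(23/12) + 30 = 713/3 + 30 = 803/3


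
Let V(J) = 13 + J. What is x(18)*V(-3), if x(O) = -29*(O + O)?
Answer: -10440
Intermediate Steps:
x(O) = -58*O
x(18)*V(-3) = (-58*18)*(13 - 3) = -1044*10 = -10440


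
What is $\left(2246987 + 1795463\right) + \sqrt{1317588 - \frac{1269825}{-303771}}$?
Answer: $4042450 + \frac{11 \sqrt{111646663936847}}{101257} \approx 4.0436 \cdot 10^{6}$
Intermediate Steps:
$\left(2246987 + 1795463\right) + \sqrt{1317588 - \frac{1269825}{-303771}} = 4042450 + \sqrt{1317588 - - \frac{423275}{101257}} = 4042450 + \sqrt{1317588 + \frac{423275}{101257}} = 4042450 + \sqrt{\frac{133415431391}{101257}} = 4042450 + \frac{11 \sqrt{111646663936847}}{101257}$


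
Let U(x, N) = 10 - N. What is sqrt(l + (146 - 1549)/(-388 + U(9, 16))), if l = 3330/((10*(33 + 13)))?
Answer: sqrt(221724485)/4531 ≈ 3.2863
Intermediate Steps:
l = 333/46 (l = 3330/((10*46)) = 3330/460 = 3330*(1/460) = 333/46 ≈ 7.2391)
sqrt(l + (146 - 1549)/(-388 + U(9, 16))) = sqrt(333/46 + (146 - 1549)/(-388 + (10 - 1*16))) = sqrt(333/46 - 1403/(-388 + (10 - 16))) = sqrt(333/46 - 1403/(-388 - 6)) = sqrt(333/46 - 1403/(-394)) = sqrt(333/46 - 1403*(-1/394)) = sqrt(333/46 + 1403/394) = sqrt(48935/4531) = sqrt(221724485)/4531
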